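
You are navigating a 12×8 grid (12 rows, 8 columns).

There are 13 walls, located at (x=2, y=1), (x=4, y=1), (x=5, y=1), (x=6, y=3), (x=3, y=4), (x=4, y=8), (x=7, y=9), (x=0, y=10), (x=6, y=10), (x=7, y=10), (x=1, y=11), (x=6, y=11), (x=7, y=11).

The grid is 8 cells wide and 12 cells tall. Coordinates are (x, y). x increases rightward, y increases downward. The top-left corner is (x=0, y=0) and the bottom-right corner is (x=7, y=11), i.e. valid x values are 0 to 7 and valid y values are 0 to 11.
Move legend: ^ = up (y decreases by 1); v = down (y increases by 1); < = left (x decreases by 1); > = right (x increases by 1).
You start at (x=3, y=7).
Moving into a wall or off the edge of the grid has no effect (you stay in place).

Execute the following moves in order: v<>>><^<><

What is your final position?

Answer: Final position: (x=1, y=7)

Derivation:
Start: (x=3, y=7)
  v (down): (x=3, y=7) -> (x=3, y=8)
  < (left): (x=3, y=8) -> (x=2, y=8)
  > (right): (x=2, y=8) -> (x=3, y=8)
  > (right): blocked, stay at (x=3, y=8)
  > (right): blocked, stay at (x=3, y=8)
  < (left): (x=3, y=8) -> (x=2, y=8)
  ^ (up): (x=2, y=8) -> (x=2, y=7)
  < (left): (x=2, y=7) -> (x=1, y=7)
  > (right): (x=1, y=7) -> (x=2, y=7)
  < (left): (x=2, y=7) -> (x=1, y=7)
Final: (x=1, y=7)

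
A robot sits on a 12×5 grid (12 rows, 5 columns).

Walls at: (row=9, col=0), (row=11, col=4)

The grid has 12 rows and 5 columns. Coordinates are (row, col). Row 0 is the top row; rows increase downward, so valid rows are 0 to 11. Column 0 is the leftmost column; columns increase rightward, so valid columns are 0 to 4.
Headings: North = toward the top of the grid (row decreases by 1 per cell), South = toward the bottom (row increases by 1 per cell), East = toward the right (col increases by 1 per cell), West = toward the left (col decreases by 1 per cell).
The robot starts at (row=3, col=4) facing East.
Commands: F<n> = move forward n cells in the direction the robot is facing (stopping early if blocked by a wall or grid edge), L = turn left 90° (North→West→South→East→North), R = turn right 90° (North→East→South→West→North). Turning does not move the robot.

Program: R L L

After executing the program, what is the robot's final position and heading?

Start: (row=3, col=4), facing East
  R: turn right, now facing South
  L: turn left, now facing East
  L: turn left, now facing North
Final: (row=3, col=4), facing North

Answer: Final position: (row=3, col=4), facing North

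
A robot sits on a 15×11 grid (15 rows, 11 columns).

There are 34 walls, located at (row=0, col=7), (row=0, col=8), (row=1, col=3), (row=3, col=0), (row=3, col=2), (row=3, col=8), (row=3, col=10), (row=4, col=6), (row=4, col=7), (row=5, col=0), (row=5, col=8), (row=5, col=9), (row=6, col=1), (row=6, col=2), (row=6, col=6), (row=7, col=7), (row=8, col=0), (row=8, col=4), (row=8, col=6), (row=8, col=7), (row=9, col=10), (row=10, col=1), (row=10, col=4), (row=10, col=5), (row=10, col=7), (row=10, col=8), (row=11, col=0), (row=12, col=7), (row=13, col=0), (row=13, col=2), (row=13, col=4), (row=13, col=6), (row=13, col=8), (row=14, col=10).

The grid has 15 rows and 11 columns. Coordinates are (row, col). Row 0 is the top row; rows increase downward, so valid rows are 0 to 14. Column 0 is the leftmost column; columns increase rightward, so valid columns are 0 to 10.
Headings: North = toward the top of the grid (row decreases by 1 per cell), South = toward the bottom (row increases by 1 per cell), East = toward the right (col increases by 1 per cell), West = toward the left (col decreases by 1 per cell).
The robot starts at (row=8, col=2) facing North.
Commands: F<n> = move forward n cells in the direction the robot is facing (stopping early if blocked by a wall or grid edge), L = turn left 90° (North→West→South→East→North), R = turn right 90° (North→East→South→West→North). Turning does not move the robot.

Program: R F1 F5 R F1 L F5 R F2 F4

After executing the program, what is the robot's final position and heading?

Answer: Final position: (row=9, col=8), facing South

Derivation:
Start: (row=8, col=2), facing North
  R: turn right, now facing East
  F1: move forward 1, now at (row=8, col=3)
  F5: move forward 0/5 (blocked), now at (row=8, col=3)
  R: turn right, now facing South
  F1: move forward 1, now at (row=9, col=3)
  L: turn left, now facing East
  F5: move forward 5, now at (row=9, col=8)
  R: turn right, now facing South
  F2: move forward 0/2 (blocked), now at (row=9, col=8)
  F4: move forward 0/4 (blocked), now at (row=9, col=8)
Final: (row=9, col=8), facing South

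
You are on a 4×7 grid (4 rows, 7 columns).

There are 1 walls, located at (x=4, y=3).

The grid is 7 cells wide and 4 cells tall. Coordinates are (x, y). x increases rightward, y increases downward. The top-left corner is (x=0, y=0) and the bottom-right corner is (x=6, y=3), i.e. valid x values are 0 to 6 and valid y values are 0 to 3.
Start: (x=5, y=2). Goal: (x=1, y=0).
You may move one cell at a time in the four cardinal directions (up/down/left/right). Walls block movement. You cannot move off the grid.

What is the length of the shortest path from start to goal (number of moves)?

Answer: Shortest path length: 6

Derivation:
BFS from (x=5, y=2) until reaching (x=1, y=0):
  Distance 0: (x=5, y=2)
  Distance 1: (x=5, y=1), (x=4, y=2), (x=6, y=2), (x=5, y=3)
  Distance 2: (x=5, y=0), (x=4, y=1), (x=6, y=1), (x=3, y=2), (x=6, y=3)
  Distance 3: (x=4, y=0), (x=6, y=0), (x=3, y=1), (x=2, y=2), (x=3, y=3)
  Distance 4: (x=3, y=0), (x=2, y=1), (x=1, y=2), (x=2, y=3)
  Distance 5: (x=2, y=0), (x=1, y=1), (x=0, y=2), (x=1, y=3)
  Distance 6: (x=1, y=0), (x=0, y=1), (x=0, y=3)  <- goal reached here
One shortest path (6 moves): (x=5, y=2) -> (x=4, y=2) -> (x=3, y=2) -> (x=2, y=2) -> (x=1, y=2) -> (x=1, y=1) -> (x=1, y=0)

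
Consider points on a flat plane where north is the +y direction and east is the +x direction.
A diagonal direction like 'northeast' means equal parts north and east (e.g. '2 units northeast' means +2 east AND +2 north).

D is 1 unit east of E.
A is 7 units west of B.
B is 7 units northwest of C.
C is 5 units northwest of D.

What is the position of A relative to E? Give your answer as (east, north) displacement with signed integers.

Answer: A is at (east=-18, north=12) relative to E.

Derivation:
Place E at the origin (east=0, north=0).
  D is 1 unit east of E: delta (east=+1, north=+0); D at (east=1, north=0).
  C is 5 units northwest of D: delta (east=-5, north=+5); C at (east=-4, north=5).
  B is 7 units northwest of C: delta (east=-7, north=+7); B at (east=-11, north=12).
  A is 7 units west of B: delta (east=-7, north=+0); A at (east=-18, north=12).
Therefore A relative to E: (east=-18, north=12).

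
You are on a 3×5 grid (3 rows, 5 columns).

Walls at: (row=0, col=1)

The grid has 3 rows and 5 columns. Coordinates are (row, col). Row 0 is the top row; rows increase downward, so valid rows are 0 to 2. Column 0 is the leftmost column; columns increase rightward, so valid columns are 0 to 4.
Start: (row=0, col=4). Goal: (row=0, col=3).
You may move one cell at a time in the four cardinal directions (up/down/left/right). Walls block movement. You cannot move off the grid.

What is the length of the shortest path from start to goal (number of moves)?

Answer: Shortest path length: 1

Derivation:
BFS from (row=0, col=4) until reaching (row=0, col=3):
  Distance 0: (row=0, col=4)
  Distance 1: (row=0, col=3), (row=1, col=4)  <- goal reached here
One shortest path (1 moves): (row=0, col=4) -> (row=0, col=3)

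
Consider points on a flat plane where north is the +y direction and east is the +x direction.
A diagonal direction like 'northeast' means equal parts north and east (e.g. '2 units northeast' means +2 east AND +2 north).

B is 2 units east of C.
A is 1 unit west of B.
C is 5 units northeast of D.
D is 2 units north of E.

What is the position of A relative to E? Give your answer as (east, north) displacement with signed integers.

Place E at the origin (east=0, north=0).
  D is 2 units north of E: delta (east=+0, north=+2); D at (east=0, north=2).
  C is 5 units northeast of D: delta (east=+5, north=+5); C at (east=5, north=7).
  B is 2 units east of C: delta (east=+2, north=+0); B at (east=7, north=7).
  A is 1 unit west of B: delta (east=-1, north=+0); A at (east=6, north=7).
Therefore A relative to E: (east=6, north=7).

Answer: A is at (east=6, north=7) relative to E.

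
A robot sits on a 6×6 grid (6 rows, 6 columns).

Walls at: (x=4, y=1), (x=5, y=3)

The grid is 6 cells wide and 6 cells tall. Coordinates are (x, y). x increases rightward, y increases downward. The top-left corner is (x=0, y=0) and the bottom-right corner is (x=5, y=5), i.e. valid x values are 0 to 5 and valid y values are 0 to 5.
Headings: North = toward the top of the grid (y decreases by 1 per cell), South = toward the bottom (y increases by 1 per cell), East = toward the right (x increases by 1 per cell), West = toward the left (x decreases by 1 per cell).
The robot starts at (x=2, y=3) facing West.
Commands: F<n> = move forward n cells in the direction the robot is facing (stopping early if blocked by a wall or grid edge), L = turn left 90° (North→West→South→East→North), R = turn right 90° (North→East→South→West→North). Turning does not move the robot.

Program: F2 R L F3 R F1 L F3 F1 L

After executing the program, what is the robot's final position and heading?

Start: (x=2, y=3), facing West
  F2: move forward 2, now at (x=0, y=3)
  R: turn right, now facing North
  L: turn left, now facing West
  F3: move forward 0/3 (blocked), now at (x=0, y=3)
  R: turn right, now facing North
  F1: move forward 1, now at (x=0, y=2)
  L: turn left, now facing West
  F3: move forward 0/3 (blocked), now at (x=0, y=2)
  F1: move forward 0/1 (blocked), now at (x=0, y=2)
  L: turn left, now facing South
Final: (x=0, y=2), facing South

Answer: Final position: (x=0, y=2), facing South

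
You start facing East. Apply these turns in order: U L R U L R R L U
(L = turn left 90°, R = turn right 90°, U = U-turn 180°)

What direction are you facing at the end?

Answer: Final heading: West

Derivation:
Start: East
  U (U-turn (180°)) -> West
  L (left (90° counter-clockwise)) -> South
  R (right (90° clockwise)) -> West
  U (U-turn (180°)) -> East
  L (left (90° counter-clockwise)) -> North
  R (right (90° clockwise)) -> East
  R (right (90° clockwise)) -> South
  L (left (90° counter-clockwise)) -> East
  U (U-turn (180°)) -> West
Final: West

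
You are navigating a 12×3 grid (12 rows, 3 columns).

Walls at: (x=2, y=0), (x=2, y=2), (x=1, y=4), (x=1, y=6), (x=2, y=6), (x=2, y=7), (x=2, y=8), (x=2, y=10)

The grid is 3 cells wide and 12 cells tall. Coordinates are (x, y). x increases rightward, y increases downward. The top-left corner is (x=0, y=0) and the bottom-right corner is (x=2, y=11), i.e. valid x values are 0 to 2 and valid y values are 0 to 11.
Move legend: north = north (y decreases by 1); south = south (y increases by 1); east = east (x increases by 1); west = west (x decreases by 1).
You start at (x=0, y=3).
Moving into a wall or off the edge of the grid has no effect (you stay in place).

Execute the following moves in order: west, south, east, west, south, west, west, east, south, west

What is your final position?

Answer: Final position: (x=0, y=5)

Derivation:
Start: (x=0, y=3)
  west (west): blocked, stay at (x=0, y=3)
  south (south): (x=0, y=3) -> (x=0, y=4)
  east (east): blocked, stay at (x=0, y=4)
  west (west): blocked, stay at (x=0, y=4)
  south (south): (x=0, y=4) -> (x=0, y=5)
  west (west): blocked, stay at (x=0, y=5)
  west (west): blocked, stay at (x=0, y=5)
  east (east): (x=0, y=5) -> (x=1, y=5)
  south (south): blocked, stay at (x=1, y=5)
  west (west): (x=1, y=5) -> (x=0, y=5)
Final: (x=0, y=5)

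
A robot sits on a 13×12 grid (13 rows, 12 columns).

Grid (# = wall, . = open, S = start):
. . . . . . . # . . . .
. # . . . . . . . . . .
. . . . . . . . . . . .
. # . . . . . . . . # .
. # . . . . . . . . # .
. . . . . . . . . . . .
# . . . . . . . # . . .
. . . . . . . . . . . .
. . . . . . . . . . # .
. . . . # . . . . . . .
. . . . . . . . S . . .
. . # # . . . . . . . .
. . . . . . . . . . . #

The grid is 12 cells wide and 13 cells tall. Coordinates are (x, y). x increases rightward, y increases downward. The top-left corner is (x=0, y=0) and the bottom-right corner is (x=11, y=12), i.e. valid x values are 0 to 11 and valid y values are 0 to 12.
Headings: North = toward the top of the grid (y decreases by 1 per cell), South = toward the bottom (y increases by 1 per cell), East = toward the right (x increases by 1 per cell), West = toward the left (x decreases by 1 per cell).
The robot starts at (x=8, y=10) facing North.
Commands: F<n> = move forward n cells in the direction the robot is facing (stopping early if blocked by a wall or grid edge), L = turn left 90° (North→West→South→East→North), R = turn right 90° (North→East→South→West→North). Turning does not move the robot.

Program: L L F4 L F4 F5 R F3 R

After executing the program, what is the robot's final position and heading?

Start: (x=8, y=10), facing North
  L: turn left, now facing West
  L: turn left, now facing South
  F4: move forward 2/4 (blocked), now at (x=8, y=12)
  L: turn left, now facing East
  F4: move forward 2/4 (blocked), now at (x=10, y=12)
  F5: move forward 0/5 (blocked), now at (x=10, y=12)
  R: turn right, now facing South
  F3: move forward 0/3 (blocked), now at (x=10, y=12)
  R: turn right, now facing West
Final: (x=10, y=12), facing West

Answer: Final position: (x=10, y=12), facing West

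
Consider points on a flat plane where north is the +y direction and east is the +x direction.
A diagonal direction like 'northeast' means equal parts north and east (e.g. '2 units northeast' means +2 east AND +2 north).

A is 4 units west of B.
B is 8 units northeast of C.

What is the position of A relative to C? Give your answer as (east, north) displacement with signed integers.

Answer: A is at (east=4, north=8) relative to C.

Derivation:
Place C at the origin (east=0, north=0).
  B is 8 units northeast of C: delta (east=+8, north=+8); B at (east=8, north=8).
  A is 4 units west of B: delta (east=-4, north=+0); A at (east=4, north=8).
Therefore A relative to C: (east=4, north=8).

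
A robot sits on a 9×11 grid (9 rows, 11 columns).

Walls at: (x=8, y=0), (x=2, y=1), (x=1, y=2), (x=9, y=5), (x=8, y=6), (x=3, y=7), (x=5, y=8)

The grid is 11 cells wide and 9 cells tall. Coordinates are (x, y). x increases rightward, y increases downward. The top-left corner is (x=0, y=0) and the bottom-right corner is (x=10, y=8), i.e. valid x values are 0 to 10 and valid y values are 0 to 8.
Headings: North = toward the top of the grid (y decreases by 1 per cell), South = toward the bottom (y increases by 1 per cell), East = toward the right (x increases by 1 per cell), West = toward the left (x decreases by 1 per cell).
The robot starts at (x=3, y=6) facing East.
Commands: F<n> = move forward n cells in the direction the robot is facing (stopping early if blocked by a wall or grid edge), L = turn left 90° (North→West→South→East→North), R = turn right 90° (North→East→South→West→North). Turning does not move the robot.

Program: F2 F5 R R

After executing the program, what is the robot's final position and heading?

Answer: Final position: (x=7, y=6), facing West

Derivation:
Start: (x=3, y=6), facing East
  F2: move forward 2, now at (x=5, y=6)
  F5: move forward 2/5 (blocked), now at (x=7, y=6)
  R: turn right, now facing South
  R: turn right, now facing West
Final: (x=7, y=6), facing West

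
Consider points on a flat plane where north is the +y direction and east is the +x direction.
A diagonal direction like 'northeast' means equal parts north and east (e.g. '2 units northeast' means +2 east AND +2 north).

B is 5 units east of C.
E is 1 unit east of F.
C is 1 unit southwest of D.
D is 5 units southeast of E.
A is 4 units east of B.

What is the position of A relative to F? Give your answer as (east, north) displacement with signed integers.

Answer: A is at (east=14, north=-6) relative to F.

Derivation:
Place F at the origin (east=0, north=0).
  E is 1 unit east of F: delta (east=+1, north=+0); E at (east=1, north=0).
  D is 5 units southeast of E: delta (east=+5, north=-5); D at (east=6, north=-5).
  C is 1 unit southwest of D: delta (east=-1, north=-1); C at (east=5, north=-6).
  B is 5 units east of C: delta (east=+5, north=+0); B at (east=10, north=-6).
  A is 4 units east of B: delta (east=+4, north=+0); A at (east=14, north=-6).
Therefore A relative to F: (east=14, north=-6).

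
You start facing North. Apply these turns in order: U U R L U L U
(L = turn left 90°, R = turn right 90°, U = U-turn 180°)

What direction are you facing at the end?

Answer: Final heading: West

Derivation:
Start: North
  U (U-turn (180°)) -> South
  U (U-turn (180°)) -> North
  R (right (90° clockwise)) -> East
  L (left (90° counter-clockwise)) -> North
  U (U-turn (180°)) -> South
  L (left (90° counter-clockwise)) -> East
  U (U-turn (180°)) -> West
Final: West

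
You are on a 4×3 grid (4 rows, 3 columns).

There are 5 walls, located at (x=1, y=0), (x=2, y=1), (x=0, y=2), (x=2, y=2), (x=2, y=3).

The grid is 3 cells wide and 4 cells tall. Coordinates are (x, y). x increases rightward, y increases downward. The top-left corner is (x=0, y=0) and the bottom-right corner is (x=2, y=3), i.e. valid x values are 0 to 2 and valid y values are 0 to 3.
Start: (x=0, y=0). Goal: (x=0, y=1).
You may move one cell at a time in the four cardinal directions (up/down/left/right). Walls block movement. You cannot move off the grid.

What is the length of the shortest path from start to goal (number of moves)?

BFS from (x=0, y=0) until reaching (x=0, y=1):
  Distance 0: (x=0, y=0)
  Distance 1: (x=0, y=1)  <- goal reached here
One shortest path (1 moves): (x=0, y=0) -> (x=0, y=1)

Answer: Shortest path length: 1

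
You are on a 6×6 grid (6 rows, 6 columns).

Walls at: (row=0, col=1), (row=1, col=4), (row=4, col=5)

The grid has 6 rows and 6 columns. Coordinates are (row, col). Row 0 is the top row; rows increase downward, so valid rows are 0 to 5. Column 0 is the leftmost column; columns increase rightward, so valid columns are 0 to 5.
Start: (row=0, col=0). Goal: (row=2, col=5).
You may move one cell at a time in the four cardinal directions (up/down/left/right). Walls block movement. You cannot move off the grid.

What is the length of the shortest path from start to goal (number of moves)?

BFS from (row=0, col=0) until reaching (row=2, col=5):
  Distance 0: (row=0, col=0)
  Distance 1: (row=1, col=0)
  Distance 2: (row=1, col=1), (row=2, col=0)
  Distance 3: (row=1, col=2), (row=2, col=1), (row=3, col=0)
  Distance 4: (row=0, col=2), (row=1, col=3), (row=2, col=2), (row=3, col=1), (row=4, col=0)
  Distance 5: (row=0, col=3), (row=2, col=3), (row=3, col=2), (row=4, col=1), (row=5, col=0)
  Distance 6: (row=0, col=4), (row=2, col=4), (row=3, col=3), (row=4, col=2), (row=5, col=1)
  Distance 7: (row=0, col=5), (row=2, col=5), (row=3, col=4), (row=4, col=3), (row=5, col=2)  <- goal reached here
One shortest path (7 moves): (row=0, col=0) -> (row=1, col=0) -> (row=1, col=1) -> (row=1, col=2) -> (row=1, col=3) -> (row=2, col=3) -> (row=2, col=4) -> (row=2, col=5)

Answer: Shortest path length: 7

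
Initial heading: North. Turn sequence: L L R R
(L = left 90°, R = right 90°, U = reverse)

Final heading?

Answer: Final heading: North

Derivation:
Start: North
  L (left (90° counter-clockwise)) -> West
  L (left (90° counter-clockwise)) -> South
  R (right (90° clockwise)) -> West
  R (right (90° clockwise)) -> North
Final: North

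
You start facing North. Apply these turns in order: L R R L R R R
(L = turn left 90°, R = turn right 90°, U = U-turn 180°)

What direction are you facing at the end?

Answer: Final heading: West

Derivation:
Start: North
  L (left (90° counter-clockwise)) -> West
  R (right (90° clockwise)) -> North
  R (right (90° clockwise)) -> East
  L (left (90° counter-clockwise)) -> North
  R (right (90° clockwise)) -> East
  R (right (90° clockwise)) -> South
  R (right (90° clockwise)) -> West
Final: West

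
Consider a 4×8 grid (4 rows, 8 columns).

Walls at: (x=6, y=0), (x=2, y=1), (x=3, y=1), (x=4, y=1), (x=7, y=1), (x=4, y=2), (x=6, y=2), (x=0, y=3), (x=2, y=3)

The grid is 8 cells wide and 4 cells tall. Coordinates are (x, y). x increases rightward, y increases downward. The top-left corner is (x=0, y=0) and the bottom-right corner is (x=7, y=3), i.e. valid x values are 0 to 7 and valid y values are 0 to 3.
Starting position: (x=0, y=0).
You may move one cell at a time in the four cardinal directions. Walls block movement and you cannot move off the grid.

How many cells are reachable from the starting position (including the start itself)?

Answer: Reachable cells: 22

Derivation:
BFS flood-fill from (x=0, y=0):
  Distance 0: (x=0, y=0)
  Distance 1: (x=1, y=0), (x=0, y=1)
  Distance 2: (x=2, y=0), (x=1, y=1), (x=0, y=2)
  Distance 3: (x=3, y=0), (x=1, y=2)
  Distance 4: (x=4, y=0), (x=2, y=2), (x=1, y=3)
  Distance 5: (x=5, y=0), (x=3, y=2)
  Distance 6: (x=5, y=1), (x=3, y=3)
  Distance 7: (x=6, y=1), (x=5, y=2), (x=4, y=3)
  Distance 8: (x=5, y=3)
  Distance 9: (x=6, y=3)
  Distance 10: (x=7, y=3)
  Distance 11: (x=7, y=2)
Total reachable: 22 (grid has 23 open cells total)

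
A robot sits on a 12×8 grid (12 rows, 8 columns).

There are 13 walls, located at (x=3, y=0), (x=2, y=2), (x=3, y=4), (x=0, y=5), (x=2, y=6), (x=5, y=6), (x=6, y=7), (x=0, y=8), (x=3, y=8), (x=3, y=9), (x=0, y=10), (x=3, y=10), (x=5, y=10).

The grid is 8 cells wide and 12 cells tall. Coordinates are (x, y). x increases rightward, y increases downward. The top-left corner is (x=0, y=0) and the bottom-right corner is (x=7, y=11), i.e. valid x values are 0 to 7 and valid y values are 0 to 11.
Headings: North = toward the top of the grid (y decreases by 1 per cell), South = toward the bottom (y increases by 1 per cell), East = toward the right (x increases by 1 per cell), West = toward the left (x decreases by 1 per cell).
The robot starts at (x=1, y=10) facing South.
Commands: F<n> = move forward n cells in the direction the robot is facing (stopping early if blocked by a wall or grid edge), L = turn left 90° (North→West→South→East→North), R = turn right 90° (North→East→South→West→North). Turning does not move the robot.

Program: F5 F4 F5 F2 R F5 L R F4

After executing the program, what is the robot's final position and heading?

Start: (x=1, y=10), facing South
  F5: move forward 1/5 (blocked), now at (x=1, y=11)
  F4: move forward 0/4 (blocked), now at (x=1, y=11)
  F5: move forward 0/5 (blocked), now at (x=1, y=11)
  F2: move forward 0/2 (blocked), now at (x=1, y=11)
  R: turn right, now facing West
  F5: move forward 1/5 (blocked), now at (x=0, y=11)
  L: turn left, now facing South
  R: turn right, now facing West
  F4: move forward 0/4 (blocked), now at (x=0, y=11)
Final: (x=0, y=11), facing West

Answer: Final position: (x=0, y=11), facing West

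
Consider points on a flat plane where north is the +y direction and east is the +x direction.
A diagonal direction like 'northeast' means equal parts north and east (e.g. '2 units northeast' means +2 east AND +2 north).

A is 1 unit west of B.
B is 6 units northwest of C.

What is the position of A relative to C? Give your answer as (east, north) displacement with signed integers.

Place C at the origin (east=0, north=0).
  B is 6 units northwest of C: delta (east=-6, north=+6); B at (east=-6, north=6).
  A is 1 unit west of B: delta (east=-1, north=+0); A at (east=-7, north=6).
Therefore A relative to C: (east=-7, north=6).

Answer: A is at (east=-7, north=6) relative to C.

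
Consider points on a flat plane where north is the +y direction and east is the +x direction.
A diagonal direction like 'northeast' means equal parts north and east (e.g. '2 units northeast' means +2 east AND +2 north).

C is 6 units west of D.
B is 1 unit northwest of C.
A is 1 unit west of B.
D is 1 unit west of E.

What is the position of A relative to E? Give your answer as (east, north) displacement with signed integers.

Place E at the origin (east=0, north=0).
  D is 1 unit west of E: delta (east=-1, north=+0); D at (east=-1, north=0).
  C is 6 units west of D: delta (east=-6, north=+0); C at (east=-7, north=0).
  B is 1 unit northwest of C: delta (east=-1, north=+1); B at (east=-8, north=1).
  A is 1 unit west of B: delta (east=-1, north=+0); A at (east=-9, north=1).
Therefore A relative to E: (east=-9, north=1).

Answer: A is at (east=-9, north=1) relative to E.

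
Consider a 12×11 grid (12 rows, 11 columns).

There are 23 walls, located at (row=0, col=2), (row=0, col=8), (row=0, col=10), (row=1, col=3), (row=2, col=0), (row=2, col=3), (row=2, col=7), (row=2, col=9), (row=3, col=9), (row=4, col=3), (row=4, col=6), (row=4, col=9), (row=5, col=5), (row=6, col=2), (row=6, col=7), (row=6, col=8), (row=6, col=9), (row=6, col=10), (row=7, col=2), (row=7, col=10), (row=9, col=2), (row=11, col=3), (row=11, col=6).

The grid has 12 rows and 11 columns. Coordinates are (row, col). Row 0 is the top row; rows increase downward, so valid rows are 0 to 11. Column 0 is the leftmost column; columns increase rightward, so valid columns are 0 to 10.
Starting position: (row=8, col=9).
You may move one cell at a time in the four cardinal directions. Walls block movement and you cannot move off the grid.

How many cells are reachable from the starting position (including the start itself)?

BFS flood-fill from (row=8, col=9):
  Distance 0: (row=8, col=9)
  Distance 1: (row=7, col=9), (row=8, col=8), (row=8, col=10), (row=9, col=9)
  Distance 2: (row=7, col=8), (row=8, col=7), (row=9, col=8), (row=9, col=10), (row=10, col=9)
  Distance 3: (row=7, col=7), (row=8, col=6), (row=9, col=7), (row=10, col=8), (row=10, col=10), (row=11, col=9)
  Distance 4: (row=7, col=6), (row=8, col=5), (row=9, col=6), (row=10, col=7), (row=11, col=8), (row=11, col=10)
  Distance 5: (row=6, col=6), (row=7, col=5), (row=8, col=4), (row=9, col=5), (row=10, col=6), (row=11, col=7)
  Distance 6: (row=5, col=6), (row=6, col=5), (row=7, col=4), (row=8, col=3), (row=9, col=4), (row=10, col=5)
  Distance 7: (row=5, col=7), (row=6, col=4), (row=7, col=3), (row=8, col=2), (row=9, col=3), (row=10, col=4), (row=11, col=5)
  Distance 8: (row=4, col=7), (row=5, col=4), (row=5, col=8), (row=6, col=3), (row=8, col=1), (row=10, col=3), (row=11, col=4)
  Distance 9: (row=3, col=7), (row=4, col=4), (row=4, col=8), (row=5, col=3), (row=5, col=9), (row=7, col=1), (row=8, col=0), (row=9, col=1), (row=10, col=2)
  Distance 10: (row=3, col=4), (row=3, col=6), (row=3, col=8), (row=4, col=5), (row=5, col=2), (row=5, col=10), (row=6, col=1), (row=7, col=0), (row=9, col=0), (row=10, col=1), (row=11, col=2)
  Distance 11: (row=2, col=4), (row=2, col=6), (row=2, col=8), (row=3, col=3), (row=3, col=5), (row=4, col=2), (row=4, col=10), (row=5, col=1), (row=6, col=0), (row=10, col=0), (row=11, col=1)
  Distance 12: (row=1, col=4), (row=1, col=6), (row=1, col=8), (row=2, col=5), (row=3, col=2), (row=3, col=10), (row=4, col=1), (row=5, col=0), (row=11, col=0)
  Distance 13: (row=0, col=4), (row=0, col=6), (row=1, col=5), (row=1, col=7), (row=1, col=9), (row=2, col=2), (row=2, col=10), (row=3, col=1), (row=4, col=0)
  Distance 14: (row=0, col=3), (row=0, col=5), (row=0, col=7), (row=0, col=9), (row=1, col=2), (row=1, col=10), (row=2, col=1), (row=3, col=0)
  Distance 15: (row=1, col=1)
  Distance 16: (row=0, col=1), (row=1, col=0)
  Distance 17: (row=0, col=0)
Total reachable: 109 (grid has 109 open cells total)

Answer: Reachable cells: 109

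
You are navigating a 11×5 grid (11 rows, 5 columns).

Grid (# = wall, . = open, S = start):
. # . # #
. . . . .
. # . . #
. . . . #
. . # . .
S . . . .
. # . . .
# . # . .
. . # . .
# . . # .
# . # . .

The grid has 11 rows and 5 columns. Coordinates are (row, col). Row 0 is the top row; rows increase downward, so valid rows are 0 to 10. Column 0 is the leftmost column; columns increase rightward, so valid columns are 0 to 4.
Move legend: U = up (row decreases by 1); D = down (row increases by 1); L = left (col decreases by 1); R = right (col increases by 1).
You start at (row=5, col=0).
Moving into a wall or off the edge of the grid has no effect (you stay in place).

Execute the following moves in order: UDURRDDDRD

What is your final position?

Start: (row=5, col=0)
  U (up): (row=5, col=0) -> (row=4, col=0)
  D (down): (row=4, col=0) -> (row=5, col=0)
  U (up): (row=5, col=0) -> (row=4, col=0)
  R (right): (row=4, col=0) -> (row=4, col=1)
  R (right): blocked, stay at (row=4, col=1)
  D (down): (row=4, col=1) -> (row=5, col=1)
  D (down): blocked, stay at (row=5, col=1)
  D (down): blocked, stay at (row=5, col=1)
  R (right): (row=5, col=1) -> (row=5, col=2)
  D (down): (row=5, col=2) -> (row=6, col=2)
Final: (row=6, col=2)

Answer: Final position: (row=6, col=2)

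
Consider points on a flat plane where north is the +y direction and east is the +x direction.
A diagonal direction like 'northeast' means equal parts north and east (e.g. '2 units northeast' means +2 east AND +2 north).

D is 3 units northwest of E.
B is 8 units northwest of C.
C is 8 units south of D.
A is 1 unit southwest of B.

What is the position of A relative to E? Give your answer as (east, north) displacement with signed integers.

Answer: A is at (east=-12, north=2) relative to E.

Derivation:
Place E at the origin (east=0, north=0).
  D is 3 units northwest of E: delta (east=-3, north=+3); D at (east=-3, north=3).
  C is 8 units south of D: delta (east=+0, north=-8); C at (east=-3, north=-5).
  B is 8 units northwest of C: delta (east=-8, north=+8); B at (east=-11, north=3).
  A is 1 unit southwest of B: delta (east=-1, north=-1); A at (east=-12, north=2).
Therefore A relative to E: (east=-12, north=2).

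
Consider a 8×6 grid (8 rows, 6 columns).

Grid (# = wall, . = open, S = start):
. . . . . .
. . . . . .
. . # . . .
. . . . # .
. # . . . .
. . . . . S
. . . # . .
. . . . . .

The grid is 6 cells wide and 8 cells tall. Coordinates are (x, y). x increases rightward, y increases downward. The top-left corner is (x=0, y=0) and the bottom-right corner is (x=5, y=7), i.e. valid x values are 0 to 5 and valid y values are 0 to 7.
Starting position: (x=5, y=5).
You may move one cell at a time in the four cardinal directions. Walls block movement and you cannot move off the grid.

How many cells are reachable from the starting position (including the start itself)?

BFS flood-fill from (x=5, y=5):
  Distance 0: (x=5, y=5)
  Distance 1: (x=5, y=4), (x=4, y=5), (x=5, y=6)
  Distance 2: (x=5, y=3), (x=4, y=4), (x=3, y=5), (x=4, y=6), (x=5, y=7)
  Distance 3: (x=5, y=2), (x=3, y=4), (x=2, y=5), (x=4, y=7)
  Distance 4: (x=5, y=1), (x=4, y=2), (x=3, y=3), (x=2, y=4), (x=1, y=5), (x=2, y=6), (x=3, y=7)
  Distance 5: (x=5, y=0), (x=4, y=1), (x=3, y=2), (x=2, y=3), (x=0, y=5), (x=1, y=6), (x=2, y=7)
  Distance 6: (x=4, y=0), (x=3, y=1), (x=1, y=3), (x=0, y=4), (x=0, y=6), (x=1, y=7)
  Distance 7: (x=3, y=0), (x=2, y=1), (x=1, y=2), (x=0, y=3), (x=0, y=7)
  Distance 8: (x=2, y=0), (x=1, y=1), (x=0, y=2)
  Distance 9: (x=1, y=0), (x=0, y=1)
  Distance 10: (x=0, y=0)
Total reachable: 44 (grid has 44 open cells total)

Answer: Reachable cells: 44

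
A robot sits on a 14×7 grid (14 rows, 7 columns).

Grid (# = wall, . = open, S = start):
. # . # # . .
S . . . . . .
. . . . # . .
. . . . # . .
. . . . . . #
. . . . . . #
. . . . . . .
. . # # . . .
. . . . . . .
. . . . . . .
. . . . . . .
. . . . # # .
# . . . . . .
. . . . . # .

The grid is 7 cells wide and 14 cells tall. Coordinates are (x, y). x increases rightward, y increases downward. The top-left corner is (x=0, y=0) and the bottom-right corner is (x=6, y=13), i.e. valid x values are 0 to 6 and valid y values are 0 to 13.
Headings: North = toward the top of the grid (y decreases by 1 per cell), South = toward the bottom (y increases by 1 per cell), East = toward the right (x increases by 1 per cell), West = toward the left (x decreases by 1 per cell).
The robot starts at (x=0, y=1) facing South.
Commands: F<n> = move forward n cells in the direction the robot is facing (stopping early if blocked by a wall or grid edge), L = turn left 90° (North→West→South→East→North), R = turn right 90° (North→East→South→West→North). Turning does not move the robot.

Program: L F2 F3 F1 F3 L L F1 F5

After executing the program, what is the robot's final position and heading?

Answer: Final position: (x=0, y=1), facing West

Derivation:
Start: (x=0, y=1), facing South
  L: turn left, now facing East
  F2: move forward 2, now at (x=2, y=1)
  F3: move forward 3, now at (x=5, y=1)
  F1: move forward 1, now at (x=6, y=1)
  F3: move forward 0/3 (blocked), now at (x=6, y=1)
  L: turn left, now facing North
  L: turn left, now facing West
  F1: move forward 1, now at (x=5, y=1)
  F5: move forward 5, now at (x=0, y=1)
Final: (x=0, y=1), facing West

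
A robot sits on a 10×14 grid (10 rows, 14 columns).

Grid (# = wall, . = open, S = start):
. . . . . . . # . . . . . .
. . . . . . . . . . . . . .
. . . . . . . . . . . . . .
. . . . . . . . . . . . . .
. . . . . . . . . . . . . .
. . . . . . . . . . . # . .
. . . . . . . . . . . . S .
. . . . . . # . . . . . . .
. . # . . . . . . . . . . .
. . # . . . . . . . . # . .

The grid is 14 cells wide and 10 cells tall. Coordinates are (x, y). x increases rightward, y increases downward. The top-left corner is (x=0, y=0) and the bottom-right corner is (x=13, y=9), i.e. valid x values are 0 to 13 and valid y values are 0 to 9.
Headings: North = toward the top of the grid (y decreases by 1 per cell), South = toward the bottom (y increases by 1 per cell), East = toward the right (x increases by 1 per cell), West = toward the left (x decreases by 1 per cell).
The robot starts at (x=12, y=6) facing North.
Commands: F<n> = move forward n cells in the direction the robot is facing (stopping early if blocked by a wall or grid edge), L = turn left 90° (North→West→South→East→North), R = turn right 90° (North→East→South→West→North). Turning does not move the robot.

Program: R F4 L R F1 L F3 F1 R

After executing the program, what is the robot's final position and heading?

Answer: Final position: (x=13, y=2), facing East

Derivation:
Start: (x=12, y=6), facing North
  R: turn right, now facing East
  F4: move forward 1/4 (blocked), now at (x=13, y=6)
  L: turn left, now facing North
  R: turn right, now facing East
  F1: move forward 0/1 (blocked), now at (x=13, y=6)
  L: turn left, now facing North
  F3: move forward 3, now at (x=13, y=3)
  F1: move forward 1, now at (x=13, y=2)
  R: turn right, now facing East
Final: (x=13, y=2), facing East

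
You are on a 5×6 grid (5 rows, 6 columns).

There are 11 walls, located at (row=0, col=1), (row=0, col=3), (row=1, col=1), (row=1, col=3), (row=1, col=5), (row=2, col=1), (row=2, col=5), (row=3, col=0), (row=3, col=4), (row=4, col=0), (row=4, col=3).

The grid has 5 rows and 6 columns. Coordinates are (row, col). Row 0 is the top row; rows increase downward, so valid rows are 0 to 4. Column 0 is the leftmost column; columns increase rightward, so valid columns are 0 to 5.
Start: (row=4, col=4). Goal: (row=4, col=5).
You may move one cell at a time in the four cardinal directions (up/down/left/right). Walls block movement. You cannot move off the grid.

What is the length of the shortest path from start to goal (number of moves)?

BFS from (row=4, col=4) until reaching (row=4, col=5):
  Distance 0: (row=4, col=4)
  Distance 1: (row=4, col=5)  <- goal reached here
One shortest path (1 moves): (row=4, col=4) -> (row=4, col=5)

Answer: Shortest path length: 1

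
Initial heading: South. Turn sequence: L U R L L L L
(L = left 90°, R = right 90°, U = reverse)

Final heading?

Start: South
  L (left (90° counter-clockwise)) -> East
  U (U-turn (180°)) -> West
  R (right (90° clockwise)) -> North
  L (left (90° counter-clockwise)) -> West
  L (left (90° counter-clockwise)) -> South
  L (left (90° counter-clockwise)) -> East
  L (left (90° counter-clockwise)) -> North
Final: North

Answer: Final heading: North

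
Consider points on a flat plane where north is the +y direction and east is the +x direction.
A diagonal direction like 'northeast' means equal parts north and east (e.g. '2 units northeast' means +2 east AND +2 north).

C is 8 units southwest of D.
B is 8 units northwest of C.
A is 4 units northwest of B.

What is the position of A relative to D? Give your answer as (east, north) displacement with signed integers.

Place D at the origin (east=0, north=0).
  C is 8 units southwest of D: delta (east=-8, north=-8); C at (east=-8, north=-8).
  B is 8 units northwest of C: delta (east=-8, north=+8); B at (east=-16, north=0).
  A is 4 units northwest of B: delta (east=-4, north=+4); A at (east=-20, north=4).
Therefore A relative to D: (east=-20, north=4).

Answer: A is at (east=-20, north=4) relative to D.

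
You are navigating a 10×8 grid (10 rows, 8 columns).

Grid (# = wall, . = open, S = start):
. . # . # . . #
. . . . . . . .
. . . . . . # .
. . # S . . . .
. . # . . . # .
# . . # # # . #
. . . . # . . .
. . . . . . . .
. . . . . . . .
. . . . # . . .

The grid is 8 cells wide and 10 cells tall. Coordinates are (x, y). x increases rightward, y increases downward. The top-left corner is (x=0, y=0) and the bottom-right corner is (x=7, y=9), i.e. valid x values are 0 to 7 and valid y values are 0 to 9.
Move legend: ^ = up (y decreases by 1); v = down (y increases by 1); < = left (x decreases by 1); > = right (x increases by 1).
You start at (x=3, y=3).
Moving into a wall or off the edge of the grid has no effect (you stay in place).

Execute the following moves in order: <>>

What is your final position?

Start: (x=3, y=3)
  < (left): blocked, stay at (x=3, y=3)
  > (right): (x=3, y=3) -> (x=4, y=3)
  > (right): (x=4, y=3) -> (x=5, y=3)
Final: (x=5, y=3)

Answer: Final position: (x=5, y=3)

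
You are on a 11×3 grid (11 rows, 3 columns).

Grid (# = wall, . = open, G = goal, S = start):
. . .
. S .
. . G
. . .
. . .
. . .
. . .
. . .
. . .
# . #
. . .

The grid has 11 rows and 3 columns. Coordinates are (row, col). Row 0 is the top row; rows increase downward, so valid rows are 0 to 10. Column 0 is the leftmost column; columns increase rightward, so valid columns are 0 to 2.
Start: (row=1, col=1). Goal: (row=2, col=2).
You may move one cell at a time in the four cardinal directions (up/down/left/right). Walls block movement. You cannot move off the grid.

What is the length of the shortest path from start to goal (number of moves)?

BFS from (row=1, col=1) until reaching (row=2, col=2):
  Distance 0: (row=1, col=1)
  Distance 1: (row=0, col=1), (row=1, col=0), (row=1, col=2), (row=2, col=1)
  Distance 2: (row=0, col=0), (row=0, col=2), (row=2, col=0), (row=2, col=2), (row=3, col=1)  <- goal reached here
One shortest path (2 moves): (row=1, col=1) -> (row=1, col=2) -> (row=2, col=2)

Answer: Shortest path length: 2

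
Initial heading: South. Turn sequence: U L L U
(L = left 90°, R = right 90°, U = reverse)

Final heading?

Start: South
  U (U-turn (180°)) -> North
  L (left (90° counter-clockwise)) -> West
  L (left (90° counter-clockwise)) -> South
  U (U-turn (180°)) -> North
Final: North

Answer: Final heading: North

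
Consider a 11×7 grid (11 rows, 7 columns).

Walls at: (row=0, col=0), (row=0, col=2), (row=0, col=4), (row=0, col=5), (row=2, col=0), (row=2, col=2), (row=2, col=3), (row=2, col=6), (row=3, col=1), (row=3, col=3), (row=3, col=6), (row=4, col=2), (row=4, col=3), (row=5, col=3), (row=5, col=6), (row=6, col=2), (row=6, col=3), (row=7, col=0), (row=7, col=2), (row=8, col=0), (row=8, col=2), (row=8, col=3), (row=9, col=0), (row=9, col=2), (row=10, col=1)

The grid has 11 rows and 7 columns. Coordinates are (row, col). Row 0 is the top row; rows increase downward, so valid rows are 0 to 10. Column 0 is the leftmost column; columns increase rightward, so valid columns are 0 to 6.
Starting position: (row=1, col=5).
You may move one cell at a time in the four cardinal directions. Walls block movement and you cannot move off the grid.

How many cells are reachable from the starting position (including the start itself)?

Answer: Reachable cells: 39

Derivation:
BFS flood-fill from (row=1, col=5):
  Distance 0: (row=1, col=5)
  Distance 1: (row=1, col=4), (row=1, col=6), (row=2, col=5)
  Distance 2: (row=0, col=6), (row=1, col=3), (row=2, col=4), (row=3, col=5)
  Distance 3: (row=0, col=3), (row=1, col=2), (row=3, col=4), (row=4, col=5)
  Distance 4: (row=1, col=1), (row=4, col=4), (row=4, col=6), (row=5, col=5)
  Distance 5: (row=0, col=1), (row=1, col=0), (row=2, col=1), (row=5, col=4), (row=6, col=5)
  Distance 6: (row=6, col=4), (row=6, col=6), (row=7, col=5)
  Distance 7: (row=7, col=4), (row=7, col=6), (row=8, col=5)
  Distance 8: (row=7, col=3), (row=8, col=4), (row=8, col=6), (row=9, col=5)
  Distance 9: (row=9, col=4), (row=9, col=6), (row=10, col=5)
  Distance 10: (row=9, col=3), (row=10, col=4), (row=10, col=6)
  Distance 11: (row=10, col=3)
  Distance 12: (row=10, col=2)
Total reachable: 39 (grid has 52 open cells total)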